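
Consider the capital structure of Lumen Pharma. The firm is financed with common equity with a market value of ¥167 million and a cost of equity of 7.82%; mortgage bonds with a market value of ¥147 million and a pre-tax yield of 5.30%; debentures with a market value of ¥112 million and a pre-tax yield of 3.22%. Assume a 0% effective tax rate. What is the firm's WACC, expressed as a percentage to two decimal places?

Total capital V = 167 + 147 + 112 = 426.
Equity: weight = 167/426 = 0.3920; cost = 7.82%.
Mortgage bonds: weight = 147/426 = 0.3451; after-tax cost = 5.3% × (1 − 0%) = 5.3000%.
Debentures: weight = 112/426 = 0.2629; after-tax cost = 3.22% × (1 − 0%) = 3.2200%.
WACC = 0.3920 × 7.8200% + 0.3451 × 5.3000% + 0.2629 × 3.2200% = 5.7410%.

5.74%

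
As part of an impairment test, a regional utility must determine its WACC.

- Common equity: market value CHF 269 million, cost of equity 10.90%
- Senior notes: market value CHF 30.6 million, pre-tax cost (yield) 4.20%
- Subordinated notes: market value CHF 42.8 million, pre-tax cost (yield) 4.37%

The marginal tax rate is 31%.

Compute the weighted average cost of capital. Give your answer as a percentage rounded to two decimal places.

9.20%

Total capital V = 269 + 30.6 + 42.8 = 342.4.
Equity: weight = 269/342.4 = 0.7856; cost = 10.9%.
Senior notes: weight = 30.6/342.4 = 0.0894; after-tax cost = 4.2% × (1 − 31%) = 2.8980%.
Subordinated notes: weight = 42.8/342.4 = 0.1250; after-tax cost = 4.37% × (1 − 31%) = 3.0153%.
WACC = 0.7856 × 10.9000% + 0.0894 × 2.8980% + 0.1250 × 3.0153% = 9.1993%.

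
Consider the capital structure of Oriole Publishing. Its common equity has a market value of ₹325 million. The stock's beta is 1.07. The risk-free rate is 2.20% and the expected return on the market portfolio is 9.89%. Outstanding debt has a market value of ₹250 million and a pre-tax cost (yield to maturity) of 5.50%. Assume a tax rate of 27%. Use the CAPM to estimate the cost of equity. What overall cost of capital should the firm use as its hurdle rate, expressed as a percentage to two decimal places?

7.64%

Market risk premium = 9.89% − 2.2% = 7.69%.
Cost of equity via CAPM: Re = 2.2% + 1.07 × 7.69% = 10.4283%.
Total capital V = 325 + 250 = 575.
Equity: weight = 325/575 = 0.5652; cost = 10.4283%.
Debt: weight = 250/575 = 0.4348; after-tax cost = 5.5% × (1 − 27%) = 4.0150%.
WACC = 0.5652 × 10.4283% + 0.4348 × 4.0150% = 7.6399%.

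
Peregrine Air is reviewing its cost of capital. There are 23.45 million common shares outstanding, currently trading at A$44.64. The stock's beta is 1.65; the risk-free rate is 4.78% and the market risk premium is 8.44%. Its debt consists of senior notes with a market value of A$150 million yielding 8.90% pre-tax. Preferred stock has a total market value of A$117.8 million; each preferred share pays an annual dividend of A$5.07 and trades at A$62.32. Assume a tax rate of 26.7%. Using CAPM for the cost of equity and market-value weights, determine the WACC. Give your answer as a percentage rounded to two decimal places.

16.37%

Cost of equity via CAPM: Re = 4.78% + 1.65 × 8.44% = 18.7060%.
Cost of preferred: Rp = 5.07 / 62.32 = 8.1354%.
Market value of equity E = 44.64 × 23.45m = 1046.808m.
Total capital V = 1046.808 + 117.8 + 150 = 1314.608.
Equity: weight = 1046.808/1314.608 = 0.7963; cost = 18.706%.
Preferred: weight = 117.8/1314.608 = 0.0896; cost = 8.1354%.
Senior notes: weight = 150/1314.608 = 0.1141; after-tax cost = 8.9% × (1 − 26.7%) = 6.5237%.
WACC = 0.7963 × 18.7060% + 0.0896 × 8.1354% + 0.1141 × 6.5237% = 16.3688%.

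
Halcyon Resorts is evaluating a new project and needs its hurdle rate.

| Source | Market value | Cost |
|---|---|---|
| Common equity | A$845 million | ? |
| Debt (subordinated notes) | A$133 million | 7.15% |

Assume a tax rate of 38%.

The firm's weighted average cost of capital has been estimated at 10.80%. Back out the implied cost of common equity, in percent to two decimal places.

Total capital V = 845 + 133 = 978.
Equity weight = 845/978 = 0.8640.
Subordinated notes weight = 133/978 = 0.1360.
Debt contribution = 0.1360 × 7.15% × (1 − 38%) = 0.6029%.
Required equity contribution = 10.8% − 0.6029% = 10.1971%.
Re = 10.1971% / 0.8640 = 11.8021%.

11.80%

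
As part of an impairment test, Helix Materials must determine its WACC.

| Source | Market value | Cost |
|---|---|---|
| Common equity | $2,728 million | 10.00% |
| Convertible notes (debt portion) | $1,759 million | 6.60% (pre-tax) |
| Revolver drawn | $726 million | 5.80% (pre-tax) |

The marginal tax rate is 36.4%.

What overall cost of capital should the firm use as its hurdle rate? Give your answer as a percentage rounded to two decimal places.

7.16%

Total capital V = 2728 + 1759 + 726 = 5213.
Equity: weight = 2728/5213 = 0.5233; cost = 10%.
Convertible notes (debt portion): weight = 1759/5213 = 0.3374; after-tax cost = 6.6% × (1 − 36.4%) = 4.1976%.
Revolver drawn: weight = 726/5213 = 0.1393; after-tax cost = 5.8% × (1 − 36.4%) = 3.6888%.
WACC = 0.5233 × 10.0000% + 0.3374 × 4.1976% + 0.1393 × 3.6888% = 7.1632%.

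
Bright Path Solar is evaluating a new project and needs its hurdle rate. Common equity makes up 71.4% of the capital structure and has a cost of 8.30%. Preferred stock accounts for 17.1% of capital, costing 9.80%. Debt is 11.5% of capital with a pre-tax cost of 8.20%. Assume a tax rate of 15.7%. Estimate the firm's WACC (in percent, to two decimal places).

8.40%

After-tax cost of debt = 8.2% × (1 − 15.7%) = 6.9126%.
WACC = 0.714 × 8.3000% + 0.171 × 9.8000% + 0.115 × 6.9126% = 8.3969%.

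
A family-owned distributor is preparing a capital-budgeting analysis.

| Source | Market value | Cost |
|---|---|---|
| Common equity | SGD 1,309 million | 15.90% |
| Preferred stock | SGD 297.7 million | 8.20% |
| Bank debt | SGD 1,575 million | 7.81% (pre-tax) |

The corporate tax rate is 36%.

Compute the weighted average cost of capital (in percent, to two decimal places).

Total capital V = 1309 + 297.7 + 1575 = 3181.7.
Equity: weight = 1309/3181.7 = 0.4114; cost = 15.9%.
Preferred: weight = 297.7/3181.7 = 0.0936; cost = 8.2%.
Bank debt: weight = 1575/3181.7 = 0.4950; after-tax cost = 7.81% × (1 − 36%) = 4.9984%.
WACC = 0.4114 × 15.9000% + 0.0936 × 8.2000% + 0.4950 × 4.9984% = 9.7830%.

9.78%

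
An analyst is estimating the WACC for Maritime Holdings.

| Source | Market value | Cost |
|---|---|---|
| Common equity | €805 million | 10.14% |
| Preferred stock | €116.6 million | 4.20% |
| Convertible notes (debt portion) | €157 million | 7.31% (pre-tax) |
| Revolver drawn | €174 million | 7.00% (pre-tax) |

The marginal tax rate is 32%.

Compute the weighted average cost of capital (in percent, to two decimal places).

8.19%

Total capital V = 805 + 116.6 + 157 + 174 = 1252.6.
Equity: weight = 805/1252.6 = 0.6427; cost = 10.14%.
Preferred: weight = 116.6/1252.6 = 0.0931; cost = 4.2%.
Convertible notes (debt portion): weight = 157/1252.6 = 0.1253; after-tax cost = 7.31% × (1 − 32%) = 4.9708%.
Revolver drawn: weight = 174/1252.6 = 0.1389; after-tax cost = 7% × (1 − 32%) = 4.7600%.
WACC = 0.6427 × 10.1400% + 0.0931 × 4.2000% + 0.1253 × 4.9708% + 0.1389 × 4.7600% = 8.1918%.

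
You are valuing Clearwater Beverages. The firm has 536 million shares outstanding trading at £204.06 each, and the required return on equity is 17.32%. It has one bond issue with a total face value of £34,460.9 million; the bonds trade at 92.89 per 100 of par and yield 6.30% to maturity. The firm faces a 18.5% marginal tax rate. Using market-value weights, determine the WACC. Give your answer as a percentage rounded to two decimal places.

Market value of equity E = 204.06 × 536m = 109376.16m. Market value of debt D = 34460.9m × 92.89/100 = 32010.73001m.
Total capital V = 109376.16 + 32010.73001 = 141386.89001.
Equity: weight = 109376.16/141386.89001 = 0.7736; cost = 17.32%.
Bonds outstanding: weight = 32010.73001/141386.89001 = 0.2264; after-tax cost = 6.3% × (1 − 18.5%) = 5.1345%.
WACC = 0.7736 × 17.3200% + 0.2264 × 5.1345% = 14.5611%.

14.56%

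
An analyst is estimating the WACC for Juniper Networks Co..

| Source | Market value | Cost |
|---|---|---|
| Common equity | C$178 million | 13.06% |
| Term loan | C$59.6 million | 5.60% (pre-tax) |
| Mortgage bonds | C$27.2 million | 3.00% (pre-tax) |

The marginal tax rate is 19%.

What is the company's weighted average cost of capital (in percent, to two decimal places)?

10.05%

Total capital V = 178 + 59.6 + 27.2 = 264.8.
Equity: weight = 178/264.8 = 0.6722; cost = 13.06%.
Term loan: weight = 59.6/264.8 = 0.2251; after-tax cost = 5.6% × (1 − 19%) = 4.5360%.
Mortgage bonds: weight = 27.2/264.8 = 0.1027; after-tax cost = 3% × (1 − 19%) = 2.4300%.
WACC = 0.6722 × 13.0600% + 0.2251 × 4.5360% + 0.1027 × 2.4300% = 10.0496%.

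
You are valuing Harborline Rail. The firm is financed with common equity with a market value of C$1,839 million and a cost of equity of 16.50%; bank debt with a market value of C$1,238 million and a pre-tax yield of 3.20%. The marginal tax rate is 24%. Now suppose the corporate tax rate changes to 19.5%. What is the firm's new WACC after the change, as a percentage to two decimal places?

After the change:
Total capital V = 1839 + 1238 = 3077.
Equity: weight = 1839/3077 = 0.5977; cost = 16.5%.
Bank debt: weight = 1238/3077 = 0.4023; after-tax cost = 3.2% × (1 − 19.5%) = 2.5760%.
WACC = 0.5977 × 16.5000% + 0.4023 × 2.5760% = 10.8978%.

10.90%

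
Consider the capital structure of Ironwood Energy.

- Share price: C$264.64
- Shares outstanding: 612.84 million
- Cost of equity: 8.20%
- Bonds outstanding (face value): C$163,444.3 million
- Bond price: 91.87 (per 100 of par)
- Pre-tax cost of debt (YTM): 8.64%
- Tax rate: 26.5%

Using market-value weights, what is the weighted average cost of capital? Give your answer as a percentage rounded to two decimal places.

Market value of equity E = 264.64 × 612.84m = 162181.9776m. Market value of debt D = 163444.3m × 91.87/100 = 150156.27841m.
Total capital V = 162181.9776 + 150156.27841 = 312338.25601.
Equity: weight = 162181.9776/312338.25601 = 0.5193; cost = 8.2%.
Bonds outstanding: weight = 150156.27841/312338.25601 = 0.4807; after-tax cost = 8.64% × (1 − 26.5%) = 6.3504%.
WACC = 0.5193 × 8.2000% + 0.4807 × 6.3504% = 7.3108%.

7.31%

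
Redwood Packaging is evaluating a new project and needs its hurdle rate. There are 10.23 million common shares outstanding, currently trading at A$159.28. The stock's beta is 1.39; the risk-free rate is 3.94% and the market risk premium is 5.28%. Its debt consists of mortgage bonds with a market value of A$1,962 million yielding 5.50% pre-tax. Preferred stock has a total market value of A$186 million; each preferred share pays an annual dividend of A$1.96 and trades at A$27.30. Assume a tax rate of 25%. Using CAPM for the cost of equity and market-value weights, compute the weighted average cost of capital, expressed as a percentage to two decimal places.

7.36%

Cost of equity via CAPM: Re = 3.94% + 1.39 × 5.28% = 11.2792%.
Cost of preferred: Rp = 1.96 / 27.3 = 7.1795%.
Market value of equity E = 159.28 × 10.23m = 1629.4344m.
Total capital V = 1629.4344 + 186 + 1962 = 3777.4344.
Equity: weight = 1629.4344/3777.4344 = 0.4314; cost = 11.2792%.
Preferred: weight = 186/3777.4344 = 0.0492; cost = 7.1795%.
Mortgage bonds: weight = 1962/3777.4344 = 0.5194; after-tax cost = 5.5% × (1 − 25%) = 4.1250%.
WACC = 0.4314 × 11.2792% + 0.0492 × 7.1795% + 0.5194 × 4.1250% = 7.3614%.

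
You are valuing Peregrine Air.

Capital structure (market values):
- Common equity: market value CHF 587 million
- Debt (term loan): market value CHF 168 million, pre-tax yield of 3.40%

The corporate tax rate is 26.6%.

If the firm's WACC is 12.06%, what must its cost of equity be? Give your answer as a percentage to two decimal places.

Total capital V = 587 + 168 = 755.
Equity weight = 587/755 = 0.7775.
Term loan weight = 168/755 = 0.2225.
Debt contribution = 0.2225 × 3.4% × (1 − 26.6%) = 0.5553%.
Required equity contribution = 12.06% − 0.5553% = 11.5047%.
Re = 11.5047% / 0.7775 = 14.7973%.

14.80%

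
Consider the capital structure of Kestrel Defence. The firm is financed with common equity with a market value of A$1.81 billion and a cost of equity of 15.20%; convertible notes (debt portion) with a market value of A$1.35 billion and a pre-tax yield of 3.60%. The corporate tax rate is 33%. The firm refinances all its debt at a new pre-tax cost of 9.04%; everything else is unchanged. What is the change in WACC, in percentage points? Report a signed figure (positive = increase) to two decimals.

+1.56 pp

Current WACC:
Total capital V = 1.81 + 1.35 = 3.16.
Equity: weight = 1.81/3.16 = 0.5728; cost = 15.2%.
Convertible notes (debt portion): weight = 1.35/3.16 = 0.4272; after-tax cost = 3.6% × (1 − 33%) = 2.4120%.
WACC = 0.5728 × 15.2000% + 0.4272 × 2.4120% = 9.7368%.
After the change:
Total capital V = 1.81 + 1.35 = 3.16.
Equity: weight = 1.81/3.16 = 0.5728; cost = 15.2%.
Convertible notes (debt portion): weight = 1.35/3.16 = 0.4272; after-tax cost = 9.04% × (1 − 33%) = 6.0568%.
WACC = 0.5728 × 15.2000% + 0.4272 × 6.0568% = 11.2939%.
Change in WACC = 11.2939% − 9.7368% = 1.5571 pp.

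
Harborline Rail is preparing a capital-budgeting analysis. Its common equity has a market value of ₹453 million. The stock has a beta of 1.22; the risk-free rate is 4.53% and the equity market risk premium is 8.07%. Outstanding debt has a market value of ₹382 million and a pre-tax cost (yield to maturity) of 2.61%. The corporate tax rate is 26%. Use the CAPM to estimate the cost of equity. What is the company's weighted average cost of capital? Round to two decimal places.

8.68%

Cost of equity via CAPM: Re = 4.53% + 1.22 × 8.07% = 14.3754%.
Total capital V = 453 + 382 = 835.
Equity: weight = 453/835 = 0.5425; cost = 14.3754%.
Debt: weight = 382/835 = 0.4575; after-tax cost = 2.61% × (1 − 26%) = 1.9314%.
WACC = 0.5425 × 14.3754% + 0.4575 × 1.9314% = 8.6825%.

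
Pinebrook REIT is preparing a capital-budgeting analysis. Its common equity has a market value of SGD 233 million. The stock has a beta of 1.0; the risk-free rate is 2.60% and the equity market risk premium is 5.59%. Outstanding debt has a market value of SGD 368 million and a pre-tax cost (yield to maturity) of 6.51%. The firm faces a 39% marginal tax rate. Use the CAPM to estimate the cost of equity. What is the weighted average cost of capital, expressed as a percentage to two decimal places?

Cost of equity via CAPM: Re = 2.6% + 1.0 × 5.59% = 8.1900%.
Total capital V = 233 + 368 = 601.
Equity: weight = 233/601 = 0.3877; cost = 8.19%.
Debt: weight = 368/601 = 0.6123; after-tax cost = 6.51% × (1 − 39%) = 3.9711%.
WACC = 0.3877 × 8.1900% + 0.6123 × 3.9711% = 5.6067%.

5.61%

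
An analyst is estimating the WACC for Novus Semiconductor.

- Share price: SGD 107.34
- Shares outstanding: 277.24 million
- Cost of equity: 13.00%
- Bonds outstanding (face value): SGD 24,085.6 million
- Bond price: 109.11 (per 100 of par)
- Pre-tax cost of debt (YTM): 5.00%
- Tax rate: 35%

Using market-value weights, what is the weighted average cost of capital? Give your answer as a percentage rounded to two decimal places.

8.43%

Market value of equity E = 107.34 × 277.24m = 29758.9416m. Market value of debt D = 24085.6m × 109.11/100 = 26279.79816m.
Total capital V = 29758.9416 + 26279.79816 = 56038.73976.
Equity: weight = 29758.9416/56038.73976 = 0.5310; cost = 13%.
Bonds outstanding: weight = 26279.79816/56038.73976 = 0.4690; after-tax cost = 5% × (1 − 35%) = 3.2500%.
WACC = 0.5310 × 13.0000% + 0.4690 × 3.2500% = 8.4277%.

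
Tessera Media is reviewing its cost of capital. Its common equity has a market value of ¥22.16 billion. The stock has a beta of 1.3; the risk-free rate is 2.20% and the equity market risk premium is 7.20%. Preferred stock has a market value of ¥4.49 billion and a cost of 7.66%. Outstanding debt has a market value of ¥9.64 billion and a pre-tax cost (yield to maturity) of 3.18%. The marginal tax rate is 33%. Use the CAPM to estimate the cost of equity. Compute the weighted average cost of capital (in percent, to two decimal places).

8.57%

Cost of equity via CAPM: Re = 2.2% + 1.3 × 7.2% = 11.5600%.
Total capital V = 22.16 + 4.49 + 9.64 = 36.29.
Equity: weight = 22.16/36.29 = 0.6106; cost = 11.56%.
Preferred: weight = 4.49/36.29 = 0.1237; cost = 7.66%.
Debt: weight = 9.64/36.29 = 0.2656; after-tax cost = 3.18% × (1 − 33%) = 2.1306%.
WACC = 0.6106 × 11.5600% + 0.1237 × 7.6600% + 0.2656 × 2.1306% = 8.5727%.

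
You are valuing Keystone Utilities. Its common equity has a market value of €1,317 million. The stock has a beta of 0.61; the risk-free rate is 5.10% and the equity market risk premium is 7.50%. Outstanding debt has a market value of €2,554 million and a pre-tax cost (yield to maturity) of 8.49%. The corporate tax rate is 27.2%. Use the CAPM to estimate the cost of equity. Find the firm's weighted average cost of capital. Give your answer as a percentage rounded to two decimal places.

Cost of equity via CAPM: Re = 5.1% + 0.61 × 7.5% = 9.6750%.
Total capital V = 1317 + 2554 = 3871.
Equity: weight = 1317/3871 = 0.3402; cost = 9.675%.
Debt: weight = 2554/3871 = 0.6598; after-tax cost = 8.49% × (1 − 27.2%) = 6.1807%.
WACC = 0.3402 × 9.6750% + 0.6598 × 6.1807% = 7.3696%.

7.37%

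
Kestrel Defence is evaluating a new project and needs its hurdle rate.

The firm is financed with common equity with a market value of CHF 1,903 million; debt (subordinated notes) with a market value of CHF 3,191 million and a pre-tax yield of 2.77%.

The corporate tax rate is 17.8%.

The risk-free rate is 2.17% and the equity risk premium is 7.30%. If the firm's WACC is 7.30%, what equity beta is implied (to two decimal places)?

1.86

Total capital V = 1903 + 3191 = 5094.
Equity weight = 1903/5094 = 0.3736.
Subordinated notes weight = 3191/5094 = 0.6264.
Debt contribution = 0.6264 × 2.77% × (1 − 17.8%) = 1.4263%.
Required equity contribution = 7.3% − 1.4263% = 5.8737%  ⇒  Re = 15.7228%.
CAPM: 15.7228% = 2.17% + β × 7.3%  ⇒  β = 1.8565.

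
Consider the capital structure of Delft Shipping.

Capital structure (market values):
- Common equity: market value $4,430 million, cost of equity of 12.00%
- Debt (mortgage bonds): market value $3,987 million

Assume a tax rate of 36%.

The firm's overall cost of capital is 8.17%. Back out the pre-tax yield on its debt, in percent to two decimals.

Total capital V = 4430 + 3987 = 8417.
Equity weight = 4430/8417 = 0.5263.
Mortgage bonds weight = 3987/8417 = 0.4737.
Equity contribution = 0.5263 × 12% = 6.3158%.
Remaining for debt = 8.17% − 6.3158% = 1.8542%.
Rd × (1 − 36%) × 0.4737 = 1.8542%  ⇒  Rd = 6.1163%.

6.12%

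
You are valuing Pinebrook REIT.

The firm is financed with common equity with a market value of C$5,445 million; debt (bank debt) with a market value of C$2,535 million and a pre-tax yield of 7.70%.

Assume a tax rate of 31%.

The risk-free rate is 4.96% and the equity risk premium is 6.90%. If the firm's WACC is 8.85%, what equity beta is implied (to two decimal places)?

Total capital V = 5445 + 2535 = 7980.
Equity weight = 5445/7980 = 0.6823.
Bank debt weight = 2535/7980 = 0.3177.
Debt contribution = 0.3177 × 7.7% × (1 − 31%) = 1.6878%.
Required equity contribution = 8.85% − 1.6878% = 7.1622%  ⇒  Re = 10.4967%.
CAPM: 10.4967% = 4.96% + β × 6.9%  ⇒  β = 0.8024.

0.80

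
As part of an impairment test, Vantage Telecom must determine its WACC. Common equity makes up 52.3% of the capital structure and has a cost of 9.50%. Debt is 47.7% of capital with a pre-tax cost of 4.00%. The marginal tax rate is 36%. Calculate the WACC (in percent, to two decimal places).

After-tax cost of debt = 4% × (1 − 36%) = 2.5600%.
WACC = 0.523 × 9.5000% + 0.477 × 2.5600% = 6.1896%.

6.19%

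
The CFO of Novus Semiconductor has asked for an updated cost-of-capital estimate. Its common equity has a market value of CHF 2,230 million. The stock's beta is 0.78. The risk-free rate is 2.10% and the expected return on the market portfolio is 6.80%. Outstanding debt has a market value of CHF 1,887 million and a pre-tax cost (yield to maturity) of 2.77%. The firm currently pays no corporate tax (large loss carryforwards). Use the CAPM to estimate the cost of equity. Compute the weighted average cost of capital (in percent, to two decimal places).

Market risk premium = 6.8% − 2.1% = 4.7%.
Cost of equity via CAPM: Re = 2.1% + 0.78 × 4.7% = 5.7660%.
Total capital V = 2230 + 1887 = 4117.
Equity: weight = 2230/4117 = 0.5417; cost = 5.766%.
Debt: weight = 1887/4117 = 0.4583; after-tax cost = 2.77% × (1 − 0%) = 2.7700%.
WACC = 0.5417 × 5.7660% + 0.4583 × 2.7700% = 4.3928%.

4.39%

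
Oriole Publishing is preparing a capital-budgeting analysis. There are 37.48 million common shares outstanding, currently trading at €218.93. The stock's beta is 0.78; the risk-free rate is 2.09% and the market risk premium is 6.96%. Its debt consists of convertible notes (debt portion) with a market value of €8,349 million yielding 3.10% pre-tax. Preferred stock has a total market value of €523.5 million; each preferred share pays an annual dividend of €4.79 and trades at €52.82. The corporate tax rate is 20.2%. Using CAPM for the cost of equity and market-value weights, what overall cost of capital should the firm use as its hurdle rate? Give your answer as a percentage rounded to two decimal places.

5.10%

Cost of equity via CAPM: Re = 2.09% + 0.78 × 6.96% = 7.5188%.
Cost of preferred: Rp = 4.79 / 52.82 = 9.0685%.
Market value of equity E = 218.93 × 37.48m = 8205.4964m.
Total capital V = 8205.4964 + 523.5 + 8349 = 17077.9964.
Equity: weight = 8205.4964/17077.9964 = 0.4805; cost = 7.5188%.
Preferred: weight = 523.5/17077.9964 = 0.0307; cost = 9.0685%.
Convertible notes (debt portion): weight = 8349/17077.9964 = 0.4889; after-tax cost = 3.1% × (1 − 20.2%) = 2.4738%.
WACC = 0.4805 × 7.5188% + 0.0307 × 9.0685% + 0.4889 × 2.4738% = 5.0999%.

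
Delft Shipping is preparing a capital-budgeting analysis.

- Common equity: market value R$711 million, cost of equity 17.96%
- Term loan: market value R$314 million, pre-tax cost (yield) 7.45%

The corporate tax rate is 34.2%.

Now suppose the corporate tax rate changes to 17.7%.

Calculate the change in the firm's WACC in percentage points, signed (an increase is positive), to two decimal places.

Current WACC:
Total capital V = 711 + 314 = 1025.
Equity: weight = 711/1025 = 0.6937; cost = 17.96%.
Term loan: weight = 314/1025 = 0.3063; after-tax cost = 7.45% × (1 − 34.2%) = 4.9021%.
WACC = 0.6937 × 17.9600% + 0.3063 × 4.9021% = 13.9598%.
After the change:
Total capital V = 711 + 314 = 1025.
Equity: weight = 711/1025 = 0.6937; cost = 17.96%.
Term loan: weight = 314/1025 = 0.3063; after-tax cost = 7.45% × (1 − 17.7%) = 6.1313%.
WACC = 0.6937 × 17.9600% + 0.3063 × 6.1313% = 14.3364%.
Change in WACC = 14.3364% − 13.9598% = 0.3766 pp.

+0.38 pp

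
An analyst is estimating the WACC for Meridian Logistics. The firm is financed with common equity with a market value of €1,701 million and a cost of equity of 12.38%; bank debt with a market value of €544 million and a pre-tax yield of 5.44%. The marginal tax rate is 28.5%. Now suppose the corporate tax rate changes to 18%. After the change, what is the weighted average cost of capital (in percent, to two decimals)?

After the change:
Total capital V = 1701 + 544 = 2245.
Equity: weight = 1701/2245 = 0.7577; cost = 12.38%.
Bank debt: weight = 544/2245 = 0.2423; after-tax cost = 5.44% × (1 − 18%) = 4.4608%.
WACC = 0.7577 × 12.3800% + 0.2423 × 4.4608% = 10.4610%.

10.46%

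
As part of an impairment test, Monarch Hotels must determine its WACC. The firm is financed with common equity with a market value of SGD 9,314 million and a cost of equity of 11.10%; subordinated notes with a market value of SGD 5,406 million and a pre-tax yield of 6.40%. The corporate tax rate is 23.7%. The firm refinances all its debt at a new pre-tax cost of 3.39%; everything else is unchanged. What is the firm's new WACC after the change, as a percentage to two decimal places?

After the change:
Total capital V = 9314 + 5406 = 14720.
Equity: weight = 9314/14720 = 0.6327; cost = 11.1%.
Subordinated notes: weight = 5406/14720 = 0.3673; after-tax cost = 3.39% × (1 − 23.7%) = 2.5866%.
WACC = 0.6327 × 11.1000% + 0.3673 × 2.5866% = 7.9734%.

7.97%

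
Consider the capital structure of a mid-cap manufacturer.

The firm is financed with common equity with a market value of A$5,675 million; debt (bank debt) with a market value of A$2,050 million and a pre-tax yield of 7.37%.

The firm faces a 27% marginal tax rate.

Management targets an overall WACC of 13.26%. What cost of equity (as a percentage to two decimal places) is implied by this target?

Total capital V = 5675 + 2050 = 7725.
Equity weight = 5675/7725 = 0.7346.
Bank debt weight = 2050/7725 = 0.2654.
Debt contribution = 0.2654 × 7.37% × (1 − 27%) = 1.4277%.
Required equity contribution = 13.26% − 1.4277% = 11.8323%.
Re = 11.8323% / 0.7346 = 16.1065%.

16.11%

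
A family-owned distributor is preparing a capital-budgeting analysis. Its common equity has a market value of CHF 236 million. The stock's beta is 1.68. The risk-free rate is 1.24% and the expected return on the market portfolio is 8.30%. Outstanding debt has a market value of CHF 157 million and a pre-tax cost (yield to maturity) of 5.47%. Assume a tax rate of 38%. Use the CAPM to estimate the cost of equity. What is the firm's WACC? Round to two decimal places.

Market risk premium = 8.3% − 1.24% = 7.06%.
Cost of equity via CAPM: Re = 1.24% + 1.68 × 7.06% = 13.1008%.
Total capital V = 236 + 157 = 393.
Equity: weight = 236/393 = 0.6005; cost = 13.1008%.
Debt: weight = 157/393 = 0.3995; after-tax cost = 5.47% × (1 − 38%) = 3.3914%.
WACC = 0.6005 × 13.1008% + 0.3995 × 3.3914% = 9.2220%.

9.22%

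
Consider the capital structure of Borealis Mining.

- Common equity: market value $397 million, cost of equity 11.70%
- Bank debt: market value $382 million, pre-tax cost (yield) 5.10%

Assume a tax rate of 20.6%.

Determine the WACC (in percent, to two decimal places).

Total capital V = 397 + 382 = 779.
Equity: weight = 397/779 = 0.5096; cost = 11.7%.
Bank debt: weight = 382/779 = 0.4904; after-tax cost = 5.1% × (1 − 20.6%) = 4.0494%.
WACC = 0.5096 × 11.7000% + 0.4904 × 4.0494% = 7.9484%.

7.95%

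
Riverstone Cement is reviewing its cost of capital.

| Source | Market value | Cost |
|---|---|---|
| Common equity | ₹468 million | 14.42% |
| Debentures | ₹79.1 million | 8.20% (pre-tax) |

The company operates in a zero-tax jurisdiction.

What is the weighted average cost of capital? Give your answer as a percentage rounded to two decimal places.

Total capital V = 468 + 79.1 = 547.1.
Equity: weight = 468/547.1 = 0.8554; cost = 14.42%.
Debentures: weight = 79.1/547.1 = 0.1446; after-tax cost = 8.2% × (1 − 0%) = 8.2000%.
WACC = 0.8554 × 14.4200% + 0.1446 × 8.2000% = 13.5207%.

13.52%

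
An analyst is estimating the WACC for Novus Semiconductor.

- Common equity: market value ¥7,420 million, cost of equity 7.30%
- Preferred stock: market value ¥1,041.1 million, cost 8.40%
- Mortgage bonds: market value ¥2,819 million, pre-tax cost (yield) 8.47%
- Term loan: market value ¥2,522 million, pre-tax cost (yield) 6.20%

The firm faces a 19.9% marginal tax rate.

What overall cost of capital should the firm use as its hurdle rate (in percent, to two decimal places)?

Total capital V = 7420 + 1041.1 + 2819 + 2522 = 13802.1.
Equity: weight = 7420/13802.1 = 0.5376; cost = 7.3%.
Preferred: weight = 1041.1/13802.1 = 0.0754; cost = 8.4%.
Mortgage bonds: weight = 2819/13802.1 = 0.2042; after-tax cost = 8.47% × (1 − 19.9%) = 6.7845%.
Term loan: weight = 2522/13802.1 = 0.1827; after-tax cost = 6.2% × (1 − 19.9%) = 4.9662%.
WACC = 0.5376 × 7.3000% + 0.0754 × 8.4000% + 0.2042 × 6.7845% + 0.1827 × 4.9662% = 6.8512%.

6.85%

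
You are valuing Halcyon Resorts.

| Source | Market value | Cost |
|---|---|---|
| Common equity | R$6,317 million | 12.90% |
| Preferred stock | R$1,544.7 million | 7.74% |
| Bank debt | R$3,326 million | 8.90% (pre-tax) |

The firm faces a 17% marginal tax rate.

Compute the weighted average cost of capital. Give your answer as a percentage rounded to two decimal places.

Total capital V = 6317 + 1544.7 + 3326 = 11187.7.
Equity: weight = 6317/11187.7 = 0.5646; cost = 12.9%.
Preferred: weight = 1544.7/11187.7 = 0.1381; cost = 7.74%.
Bank debt: weight = 3326/11187.7 = 0.2973; after-tax cost = 8.9% × (1 − 17%) = 7.3870%.
WACC = 0.5646 × 12.9000% + 0.1381 × 7.7400% + 0.2973 × 7.3870% = 10.5486%.

10.55%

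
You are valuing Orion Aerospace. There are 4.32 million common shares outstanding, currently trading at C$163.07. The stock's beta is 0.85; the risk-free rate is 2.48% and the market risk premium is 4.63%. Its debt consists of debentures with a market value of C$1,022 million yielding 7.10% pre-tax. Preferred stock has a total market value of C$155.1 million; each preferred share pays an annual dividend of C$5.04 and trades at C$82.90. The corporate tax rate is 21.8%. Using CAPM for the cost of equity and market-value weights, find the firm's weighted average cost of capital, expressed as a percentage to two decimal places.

Cost of equity via CAPM: Re = 2.48% + 0.85 × 4.63% = 6.4155%.
Cost of preferred: Rp = 5.04 / 82.9 = 6.0796%.
Market value of equity E = 163.07 × 4.32m = 704.4624m.
Total capital V = 704.4624 + 155.1 + 1022 = 1881.5624.
Equity: weight = 704.4624/1881.5624 = 0.3744; cost = 6.4155%.
Preferred: weight = 155.1/1881.5624 = 0.0824; cost = 6.0796%.
Debentures: weight = 1022/1881.5624 = 0.5432; after-tax cost = 7.1% × (1 − 21.8%) = 5.5522%.
WACC = 0.3744 × 6.4155% + 0.0824 × 6.0796% + 0.5432 × 5.5522% = 5.9189%.

5.92%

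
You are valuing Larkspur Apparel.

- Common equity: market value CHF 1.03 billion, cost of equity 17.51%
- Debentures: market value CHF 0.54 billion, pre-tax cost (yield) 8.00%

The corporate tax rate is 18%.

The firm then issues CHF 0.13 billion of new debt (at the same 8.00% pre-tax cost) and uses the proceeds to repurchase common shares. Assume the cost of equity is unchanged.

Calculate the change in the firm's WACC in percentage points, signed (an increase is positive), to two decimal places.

Current WACC:
Total capital V = 1.03 + 0.54 = 1.57.
Equity: weight = 1.03/1.57 = 0.6561; cost = 17.51%.
Debentures: weight = 0.54/1.57 = 0.3439; after-tax cost = 8% × (1 − 18%) = 6.5600%.
WACC = 0.6561 × 17.5100% + 0.3439 × 6.5600% = 13.7438%.
After the change:
Total capital V = 0.9 + 0.67 = 1.57.
Equity: weight = 0.9/1.57 = 0.5732; cost = 17.51%.
Debentures: weight = 0.67/1.57 = 0.4268; after-tax cost = 8% × (1 − 18%) = 6.5600%.
WACC = 0.5732 × 17.5100% + 0.4268 × 6.5600% = 12.8371%.
Change in WACC = 12.8371% − 13.7438% = -0.9067 pp.

-0.91 pp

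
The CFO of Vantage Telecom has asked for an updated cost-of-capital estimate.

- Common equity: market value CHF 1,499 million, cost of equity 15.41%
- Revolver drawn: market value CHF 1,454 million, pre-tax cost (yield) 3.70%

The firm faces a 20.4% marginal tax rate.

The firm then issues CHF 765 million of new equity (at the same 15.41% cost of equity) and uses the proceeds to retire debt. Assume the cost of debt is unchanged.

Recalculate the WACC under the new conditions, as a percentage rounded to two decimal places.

After the change:
Total capital V = 2264 + 689 = 2953.
Equity: weight = 2264/2953 = 0.7667; cost = 15.41%.
Revolver drawn: weight = 689/2953 = 0.2333; after-tax cost = 3.7% × (1 − 20.4%) = 2.9452%.
WACC = 0.7667 × 15.4100% + 0.2333 × 2.9452% = 12.5017%.

12.50%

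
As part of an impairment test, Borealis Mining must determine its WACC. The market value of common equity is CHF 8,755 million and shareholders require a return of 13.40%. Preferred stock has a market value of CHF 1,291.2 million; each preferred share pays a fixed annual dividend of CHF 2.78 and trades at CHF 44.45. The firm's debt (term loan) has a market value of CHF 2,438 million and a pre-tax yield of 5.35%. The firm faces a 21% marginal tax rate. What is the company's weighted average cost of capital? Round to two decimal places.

10.87%

Cost of preferred: Rp = 2.78 / 44.45 = 6.2542%.
Total capital V = 8755 + 1291.2 + 2438 = 12484.2.
Equity: weight = 8755/12484.2 = 0.7013; cost = 13.4%.
Preferred: weight = 1291.2/12484.2 = 0.1034; cost = 6.2542%.
Term loan: weight = 2438/12484.2 = 0.1953; after-tax cost = 5.35% × (1 − 21%) = 4.2265%.
WACC = 0.7013 × 13.4000% + 0.1034 × 6.2542% + 0.1953 × 4.2265% = 10.8695%.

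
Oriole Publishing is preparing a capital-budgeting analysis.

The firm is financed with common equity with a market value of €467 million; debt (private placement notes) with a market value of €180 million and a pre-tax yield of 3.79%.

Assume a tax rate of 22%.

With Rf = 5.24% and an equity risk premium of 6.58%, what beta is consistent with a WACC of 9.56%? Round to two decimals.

1.04

Total capital V = 467 + 180 = 647.
Equity weight = 467/647 = 0.7218.
Private placement notes weight = 180/647 = 0.2782.
Debt contribution = 0.2782 × 3.79% × (1 − 22%) = 0.8224%.
Required equity contribution = 9.56% − 0.8224% = 8.7376%  ⇒  Re = 12.1054%.
CAPM: 12.1054% = 5.24% + β × 6.58%  ⇒  β = 1.0434.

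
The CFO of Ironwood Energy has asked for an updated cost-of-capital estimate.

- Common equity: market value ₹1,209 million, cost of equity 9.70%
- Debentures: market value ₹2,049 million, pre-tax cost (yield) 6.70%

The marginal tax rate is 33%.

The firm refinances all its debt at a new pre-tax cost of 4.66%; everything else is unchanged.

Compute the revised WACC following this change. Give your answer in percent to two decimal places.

5.56%

After the change:
Total capital V = 1209 + 2049 = 3258.
Equity: weight = 1209/3258 = 0.3711; cost = 9.7%.
Debentures: weight = 2049/3258 = 0.6289; after-tax cost = 4.66% × (1 − 33%) = 3.1222%.
WACC = 0.3711 × 9.7000% + 0.6289 × 3.1222% = 5.5631%.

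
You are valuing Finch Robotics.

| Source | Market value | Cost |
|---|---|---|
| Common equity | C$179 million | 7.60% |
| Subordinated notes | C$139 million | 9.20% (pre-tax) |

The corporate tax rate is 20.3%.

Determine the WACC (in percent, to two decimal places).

7.48%

Total capital V = 179 + 139 = 318.
Equity: weight = 179/318 = 0.5629; cost = 7.6%.
Subordinated notes: weight = 139/318 = 0.4371; after-tax cost = 9.2% × (1 − 20.3%) = 7.3324%.
WACC = 0.5629 × 7.6000% + 0.4371 × 7.3324% = 7.4830%.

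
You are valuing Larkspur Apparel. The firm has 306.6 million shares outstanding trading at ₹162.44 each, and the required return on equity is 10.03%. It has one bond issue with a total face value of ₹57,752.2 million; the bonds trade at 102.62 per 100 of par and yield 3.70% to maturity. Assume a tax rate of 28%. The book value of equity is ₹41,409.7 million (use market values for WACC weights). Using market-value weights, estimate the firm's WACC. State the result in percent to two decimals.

6.03%

Market value of equity E = 162.44 × 306.6m = 49804.104m. Market value of debt D = 57752.2m × 102.62/100 = 59265.30764m.
Total capital V = 49804.104 + 59265.30764 = 109069.41164.
Equity: weight = 49804.104/109069.41164 = 0.4566; cost = 10.03%.
Bonds outstanding: weight = 59265.30764/109069.41164 = 0.5434; after-tax cost = 3.7% × (1 − 28%) = 2.6640%.
WACC = 0.4566 × 10.0300% + 0.5434 × 2.6640% = 6.0275%.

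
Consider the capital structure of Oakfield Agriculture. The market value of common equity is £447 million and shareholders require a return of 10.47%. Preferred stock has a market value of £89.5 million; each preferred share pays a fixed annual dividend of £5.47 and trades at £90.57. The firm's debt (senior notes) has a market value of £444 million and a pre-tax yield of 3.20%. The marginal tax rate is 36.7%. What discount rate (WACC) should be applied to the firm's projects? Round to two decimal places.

6.24%

Cost of preferred: Rp = 5.47 / 90.57 = 6.0395%.
Total capital V = 447 + 89.5 + 444 = 980.5.
Equity: weight = 447/980.5 = 0.4559; cost = 10.47%.
Preferred: weight = 89.5/980.5 = 0.0913; cost = 6.0395%.
Senior notes: weight = 444/980.5 = 0.4528; after-tax cost = 3.2% × (1 − 36.7%) = 2.0256%.
WACC = 0.4559 × 10.4700% + 0.0913 × 6.0395% + 0.4528 × 2.0256% = 6.2417%.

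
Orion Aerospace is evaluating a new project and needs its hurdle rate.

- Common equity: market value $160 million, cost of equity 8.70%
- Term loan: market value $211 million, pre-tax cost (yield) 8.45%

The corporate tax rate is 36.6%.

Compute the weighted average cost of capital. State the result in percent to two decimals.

Total capital V = 160 + 211 = 371.
Equity: weight = 160/371 = 0.4313; cost = 8.7%.
Term loan: weight = 211/371 = 0.5687; after-tax cost = 8.45% × (1 − 36.6%) = 5.3573%.
WACC = 0.4313 × 8.7000% + 0.5687 × 5.3573% = 6.7989%.

6.80%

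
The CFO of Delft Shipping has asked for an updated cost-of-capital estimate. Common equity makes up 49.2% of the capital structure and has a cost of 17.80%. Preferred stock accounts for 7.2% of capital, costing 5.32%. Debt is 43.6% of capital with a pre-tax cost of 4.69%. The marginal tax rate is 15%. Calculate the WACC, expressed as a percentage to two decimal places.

After-tax cost of debt = 4.69% × (1 − 15%) = 3.9865%.
WACC = 0.492 × 17.8000% + 0.072 × 5.3200% + 0.436 × 3.9865% = 10.8788%.

10.88%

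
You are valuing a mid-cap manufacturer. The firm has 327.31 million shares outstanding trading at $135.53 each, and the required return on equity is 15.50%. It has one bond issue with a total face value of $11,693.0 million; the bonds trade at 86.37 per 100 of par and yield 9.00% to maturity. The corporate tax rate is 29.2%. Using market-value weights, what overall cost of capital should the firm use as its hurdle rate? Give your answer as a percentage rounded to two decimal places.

Market value of equity E = 135.53 × 327.31m = 44360.3243m. Market value of debt D = 11693m × 86.37/100 = 10099.2441m.
Total capital V = 44360.3243 + 10099.2441 = 54459.5684.
Equity: weight = 44360.3243/54459.5684 = 0.8146; cost = 15.5%.
Bonds outstanding: weight = 10099.2441/54459.5684 = 0.1854; after-tax cost = 9% × (1 − 29.2%) = 6.3720%.
WACC = 0.8146 × 15.5000% + 0.1854 × 6.3720% = 13.8073%.

13.81%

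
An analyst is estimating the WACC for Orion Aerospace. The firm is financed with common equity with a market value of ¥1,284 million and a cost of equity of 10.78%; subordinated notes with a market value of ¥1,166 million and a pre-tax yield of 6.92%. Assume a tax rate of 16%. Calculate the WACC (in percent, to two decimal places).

Total capital V = 1284 + 1166 = 2450.
Equity: weight = 1284/2450 = 0.5241; cost = 10.78%.
Subordinated notes: weight = 1166/2450 = 0.4759; after-tax cost = 6.92% × (1 − 16%) = 5.8128%.
WACC = 0.5241 × 10.7800% + 0.4759 × 5.8128% = 8.4160%.

8.42%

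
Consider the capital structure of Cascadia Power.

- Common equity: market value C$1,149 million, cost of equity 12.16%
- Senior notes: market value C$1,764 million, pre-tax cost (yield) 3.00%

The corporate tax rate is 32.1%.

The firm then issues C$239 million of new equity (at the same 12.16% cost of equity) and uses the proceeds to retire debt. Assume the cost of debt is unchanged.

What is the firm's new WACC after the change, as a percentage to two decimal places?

After the change:
Total capital V = 1388 + 1525 = 2913.
Equity: weight = 1388/2913 = 0.4765; cost = 12.16%.
Senior notes: weight = 1525/2913 = 0.5235; after-tax cost = 3% × (1 − 32.1%) = 2.0370%.
WACC = 0.4765 × 12.1600% + 0.5235 × 2.0370% = 6.8605%.

6.86%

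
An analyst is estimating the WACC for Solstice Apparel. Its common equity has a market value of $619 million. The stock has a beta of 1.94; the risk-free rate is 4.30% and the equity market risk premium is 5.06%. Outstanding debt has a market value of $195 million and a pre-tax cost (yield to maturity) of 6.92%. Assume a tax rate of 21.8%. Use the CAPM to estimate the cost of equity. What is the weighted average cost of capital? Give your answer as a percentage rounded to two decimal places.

Cost of equity via CAPM: Re = 4.3% + 1.94 × 5.06% = 14.1164%.
Total capital V = 619 + 195 = 814.
Equity: weight = 619/814 = 0.7604; cost = 14.1164%.
Debt: weight = 195/814 = 0.2396; after-tax cost = 6.92% × (1 − 21.8%) = 5.4114%.
WACC = 0.7604 × 14.1164% + 0.2396 × 5.4114% = 12.0311%.

12.03%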